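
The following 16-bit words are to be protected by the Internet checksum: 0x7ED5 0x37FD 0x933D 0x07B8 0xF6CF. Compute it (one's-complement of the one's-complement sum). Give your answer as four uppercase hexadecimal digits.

One's-complement addition (fold any carry out of bit 15 back into bit 0):
  0x7ED5 + 0x37FD = 0x0B6D2
  0xB6D2 + 0x933D = 0x14A0F → wrap carry → 0x4A10
  0x4A10 + 0x07B8 = 0x051C8
  0x51C8 + 0xF6CF = 0x14897 → wrap carry → 0x4898
One's-complement sum = 0x4898.
Checksum = ~0x4898 & 0xFFFF = 0xB767.

B767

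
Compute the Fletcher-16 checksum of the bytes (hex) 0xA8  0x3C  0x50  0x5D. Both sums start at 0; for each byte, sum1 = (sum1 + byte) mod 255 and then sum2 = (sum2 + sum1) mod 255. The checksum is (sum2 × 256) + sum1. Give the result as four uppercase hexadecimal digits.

Running sums (mod 255):
  after byte 0 (0xA8): sum1=168, sum2=168
  after byte 1 (0x3C): sum1=228, sum2=141
  after byte 2 (0x50): sum1=53, sum2=194
  after byte 3 (0x5D): sum1=146, sum2=85
Checksum = sum2·256 + sum1 = 85·256 + 146 = 21906 = 0x5592.

5592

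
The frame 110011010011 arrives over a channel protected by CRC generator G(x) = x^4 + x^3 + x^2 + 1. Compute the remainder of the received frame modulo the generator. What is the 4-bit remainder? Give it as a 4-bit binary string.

Modulo-2 division of 110011010011 by 11101:
  pos 0: 11001 XOR 11101 = 00100
  pos 2: 10010 XOR 11101 = 01111
  pos 3: 11111 XOR 11101 = 00010
  pos 6: 10001 XOR 11101 = 01100
  pos 7: 11001 XOR 11101 = 00100
Remainder = 0100 (nonzero — an error is detected).

0100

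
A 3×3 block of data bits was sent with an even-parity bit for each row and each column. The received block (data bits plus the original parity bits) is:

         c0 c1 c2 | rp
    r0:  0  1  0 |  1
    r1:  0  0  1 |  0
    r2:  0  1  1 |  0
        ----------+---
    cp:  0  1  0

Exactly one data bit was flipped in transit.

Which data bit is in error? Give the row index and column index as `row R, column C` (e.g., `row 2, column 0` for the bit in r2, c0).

row 1, column 1

Recompute each row's even parity and compare to rp:
  r0: data parity 1, sent rp 1 → ok
  r1: data parity 1, sent rp 0 → mismatch
  r2: data parity 0, sent rp 0 → ok
Recompute each column's even parity and compare to cp:
  c0: data parity 0, sent cp 0 → ok
  c1: data parity 0, sent cp 1 → mismatch
  c2: data parity 0, sent cp 0 → ok
Exactly one row (r1) and one column (c1) fail → the flipped bit is at their intersection.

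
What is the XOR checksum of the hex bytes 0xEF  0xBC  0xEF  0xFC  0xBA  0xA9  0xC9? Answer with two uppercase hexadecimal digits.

9A

XOR the bytes together:
  start with 0xEF
  0xEF ⊕ 0xBC = 0x53
  0x53 ⊕ 0xEF = 0xBC
  0xBC ⊕ 0xFC = 0x40
  0x40 ⊕ 0xBA = 0xFA
  0xFA ⊕ 0xA9 = 0x53
  0x53 ⊕ 0xC9 = 0x9A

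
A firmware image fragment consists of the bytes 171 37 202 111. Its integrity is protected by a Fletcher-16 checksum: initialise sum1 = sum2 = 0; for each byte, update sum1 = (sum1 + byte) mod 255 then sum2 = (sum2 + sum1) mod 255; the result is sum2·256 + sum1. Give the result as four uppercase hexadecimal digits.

Running sums (mod 255):
  after byte 0 (171): sum1=171, sum2=171
  after byte 1 (37): sum1=208, sum2=124
  after byte 2 (202): sum1=155, sum2=24
  after byte 3 (111): sum1=11, sum2=35
Checksum = sum2·256 + sum1 = 35·256 + 11 = 8971 = 0x230B.

230B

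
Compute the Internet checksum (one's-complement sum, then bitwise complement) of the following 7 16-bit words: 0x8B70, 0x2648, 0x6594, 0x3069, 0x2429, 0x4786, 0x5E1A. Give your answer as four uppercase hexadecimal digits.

One's-complement addition (fold any carry out of bit 15 back into bit 0):
  0x8B70 + 0x2648 = 0x0B1B8
  0xB1B8 + 0x6594 = 0x1174C → wrap carry → 0x174D
  0x174D + 0x3069 = 0x047B6
  0x47B6 + 0x2429 = 0x06BDF
  0x6BDF + 0x4786 = 0x0B365
  0xB365 + 0x5E1A = 0x1117F → wrap carry → 0x1180
One's-complement sum = 0x1180.
Checksum = ~0x1180 & 0xFFFF = 0xEE7F.

EE7F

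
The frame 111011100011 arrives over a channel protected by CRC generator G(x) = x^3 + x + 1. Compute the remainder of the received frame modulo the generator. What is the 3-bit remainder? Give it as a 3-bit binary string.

Modulo-2 division of 111011100011 by 1011:
  pos 0: 1110 XOR 1011 = 0101
  pos 1: 1011 XOR 1011 = 0000
  pos 5: 1100 XOR 1011 = 0111
  pos 6: 1110 XOR 1011 = 0101
  pos 7: 1011 XOR 1011 = 0000
Remainder = 001 (nonzero — an error is detected).

001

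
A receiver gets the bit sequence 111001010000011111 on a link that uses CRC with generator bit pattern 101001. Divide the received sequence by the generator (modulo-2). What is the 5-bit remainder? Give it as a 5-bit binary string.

00000

Modulo-2 division of 111001010000011111 by 101001:
  pos 0: 111001 XOR 101001 = 010000
  pos 1: 100000 XOR 101001 = 001001
  pos 3: 100110 XOR 101001 = 001111
  pos 5: 111100 XOR 101001 = 010101
  pos 6: 101010 XOR 101001 = 000011
  pos 10: 110111 XOR 101001 = 011110
  pos 11: 111101 XOR 101001 = 010100
  pos 12: 101001 XOR 101001 = 000000
Remainder = 00000 (zero — the frame passes the CRC check).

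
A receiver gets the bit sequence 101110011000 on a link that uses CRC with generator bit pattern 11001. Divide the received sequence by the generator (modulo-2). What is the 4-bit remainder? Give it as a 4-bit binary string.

0000

Modulo-2 division of 101110011000 by 11001:
  pos 0: 10111 XOR 11001 = 01110
  pos 1: 11100 XOR 11001 = 00101
  pos 3: 10101 XOR 11001 = 01100
  pos 4: 11001 XOR 11001 = 00000
Remainder = 0000 (zero — the frame passes the CRC check).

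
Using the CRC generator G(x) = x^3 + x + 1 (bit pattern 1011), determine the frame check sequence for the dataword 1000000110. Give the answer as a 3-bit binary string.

Append 3 zeros: 1000000110000. Divide by 1011 (XOR where the leading bit is 1):
  pos 0: 1000 XOR 1011 = 0011
  pos 2: 1100 XOR 1011 = 0111
  pos 3: 1110 XOR 1011 = 0101
  pos 4: 1011 XOR 1011 = 0000
  pos 8: 1000 XOR 1011 = 0011
Remainder (last 3 bits) = 110. This is the CRC / FCS.

110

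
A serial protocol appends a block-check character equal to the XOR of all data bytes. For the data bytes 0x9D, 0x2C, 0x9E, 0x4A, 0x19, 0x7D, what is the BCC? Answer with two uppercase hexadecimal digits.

XOR the bytes together:
  start with 0x9D
  0x9D ⊕ 0x2C = 0xB1
  0xB1 ⊕ 0x9E = 0x2F
  0x2F ⊕ 0x4A = 0x65
  0x65 ⊕ 0x19 = 0x7C
  0x7C ⊕ 0x7D = 0x01

01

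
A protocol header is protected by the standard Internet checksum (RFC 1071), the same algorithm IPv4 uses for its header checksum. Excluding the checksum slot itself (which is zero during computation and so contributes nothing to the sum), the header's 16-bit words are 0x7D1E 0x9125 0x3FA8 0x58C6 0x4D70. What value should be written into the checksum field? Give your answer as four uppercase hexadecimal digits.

One's-complement addition (fold any carry out of bit 15 back into bit 0):
  0x7D1E + 0x9125 = 0x10E43 → wrap carry → 0x0E44
  0x0E44 + 0x3FA8 = 0x04DEC
  0x4DEC + 0x58C6 = 0x0A6B2
  0xA6B2 + 0x4D70 = 0x0F422
One's-complement sum = 0xF422.
Checksum = ~0xF422 & 0xFFFF = 0x0BDD.

0BDD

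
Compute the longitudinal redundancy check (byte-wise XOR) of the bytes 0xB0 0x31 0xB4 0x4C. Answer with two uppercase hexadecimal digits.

79

XOR the bytes together:
  start with 0xB0
  0xB0 ⊕ 0x31 = 0x81
  0x81 ⊕ 0xB4 = 0x35
  0x35 ⊕ 0x4C = 0x79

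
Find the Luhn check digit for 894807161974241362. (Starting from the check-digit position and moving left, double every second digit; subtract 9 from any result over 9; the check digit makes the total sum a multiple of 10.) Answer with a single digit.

1

Partial digits right→left: 2 6 3 1 4 2 4 7 9 1 6 1 7 0 8 4 9 8
Double every second digit counting from the check-digit position (so the 1st, 3rd, 5th, ... of the partial from the right).
  doubled (with −9 where >9): 4 6 8 8 9 3 5 7 9 → sum 59
  kept as-is: 6 1 2 7 1 1 0 4 8 → sum 30
Total = 59 + 30 = 89.
Check digit = (10 − (89 mod 10)) mod 10 = 1.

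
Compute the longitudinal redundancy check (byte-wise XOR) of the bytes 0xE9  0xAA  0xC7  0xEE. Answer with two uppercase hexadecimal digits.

6A

XOR the bytes together:
  start with 0xE9
  0xE9 ⊕ 0xAA = 0x43
  0x43 ⊕ 0xC7 = 0x84
  0x84 ⊕ 0xEE = 0x6A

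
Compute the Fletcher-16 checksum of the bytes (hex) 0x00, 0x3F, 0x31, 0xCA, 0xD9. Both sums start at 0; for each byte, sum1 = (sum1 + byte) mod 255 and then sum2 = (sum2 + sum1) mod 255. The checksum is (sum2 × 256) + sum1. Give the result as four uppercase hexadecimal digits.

Running sums (mod 255):
  after byte 0 (0x00): sum1=0, sum2=0
  after byte 1 (0x3F): sum1=63, sum2=63
  after byte 2 (0x31): sum1=112, sum2=175
  after byte 3 (0xCA): sum1=59, sum2=234
  after byte 4 (0xD9): sum1=21, sum2=0
Checksum = sum2·256 + sum1 = 0·256 + 21 = 21 = 0x0015.

0015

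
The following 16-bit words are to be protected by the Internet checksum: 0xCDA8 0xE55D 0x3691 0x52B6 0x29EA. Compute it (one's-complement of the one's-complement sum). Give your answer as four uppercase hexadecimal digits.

99C7

One's-complement addition (fold any carry out of bit 15 back into bit 0):
  0xCDA8 + 0xE55D = 0x1B305 → wrap carry → 0xB306
  0xB306 + 0x3691 = 0x0E997
  0xE997 + 0x52B6 = 0x13C4D → wrap carry → 0x3C4E
  0x3C4E + 0x29EA = 0x06638
One's-complement sum = 0x6638.
Checksum = ~0x6638 & 0xFFFF = 0x99C7.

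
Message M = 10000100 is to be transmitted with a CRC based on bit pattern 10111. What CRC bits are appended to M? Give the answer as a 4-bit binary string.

Append 4 zeros: 100001000000. Divide by 10111 (XOR where the leading bit is 1):
  pos 0: 10000 XOR 10111 = 00111
  pos 2: 11110 XOR 10111 = 01001
  pos 3: 10010 XOR 10111 = 00101
  pos 5: 10100 XOR 10111 = 00011
Remainder (last 4 bits) = 1100. This is the CRC / FCS.

1100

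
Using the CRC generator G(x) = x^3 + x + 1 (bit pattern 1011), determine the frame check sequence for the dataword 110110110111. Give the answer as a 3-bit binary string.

Append 3 zeros: 110110110111000. Divide by 1011 (XOR where the leading bit is 1):
  pos 0: 1101 XOR 1011 = 0110
  pos 1: 1101 XOR 1011 = 0110
  pos 2: 1100 XOR 1011 = 0111
  pos 3: 1111 XOR 1011 = 0100
  pos 4: 1001 XOR 1011 = 0010
  pos 6: 1001 XOR 1011 = 0010
  pos 8: 1011 XOR 1011 = 0000
Remainder (last 3 bits) = 000. This is the CRC / FCS.

000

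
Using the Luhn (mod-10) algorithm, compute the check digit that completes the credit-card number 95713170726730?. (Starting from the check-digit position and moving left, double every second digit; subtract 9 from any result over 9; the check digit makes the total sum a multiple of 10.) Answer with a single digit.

Partial digits right→left: 0 3 7 6 2 7 0 7 1 3 1 7 5 9
Double every second digit counting from the check-digit position (so the 1st, 3rd, 5th, ... of the partial from the right).
  doubled (with −9 where >9): 0 5 4 0 2 2 1 → sum 14
  kept as-is: 3 6 7 7 3 7 9 → sum 42
Total = 14 + 42 = 56.
Check digit = (10 − (56 mod 10)) mod 10 = 4.

4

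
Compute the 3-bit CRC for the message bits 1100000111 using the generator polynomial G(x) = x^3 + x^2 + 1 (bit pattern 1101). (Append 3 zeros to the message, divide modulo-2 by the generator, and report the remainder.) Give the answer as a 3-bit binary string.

Append 3 zeros: 1100000111000. Divide by 1101 (XOR where the leading bit is 1):
  pos 0: 1100 XOR 1101 = 0001
  pos 3: 1000 XOR 1101 = 0101
  pos 4: 1011 XOR 1101 = 0110
  pos 5: 1101 XOR 1101 = 0000
  pos 9: 1000 XOR 1101 = 0101
Remainder (last 3 bits) = 101. This is the CRC / FCS.

101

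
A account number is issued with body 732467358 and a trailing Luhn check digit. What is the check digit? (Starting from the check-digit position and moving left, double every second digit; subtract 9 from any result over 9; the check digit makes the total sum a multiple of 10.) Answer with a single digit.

Partial digits right→left: 8 5 3 7 6 4 2 3 7
Double every second digit counting from the check-digit position (so the 1st, 3rd, 5th, ... of the partial from the right).
  doubled (with −9 where >9): 7 6 3 4 5 → sum 25
  kept as-is: 5 7 4 3 → sum 19
Total = 25 + 19 = 44.
Check digit = (10 − (44 mod 10)) mod 10 = 6.

6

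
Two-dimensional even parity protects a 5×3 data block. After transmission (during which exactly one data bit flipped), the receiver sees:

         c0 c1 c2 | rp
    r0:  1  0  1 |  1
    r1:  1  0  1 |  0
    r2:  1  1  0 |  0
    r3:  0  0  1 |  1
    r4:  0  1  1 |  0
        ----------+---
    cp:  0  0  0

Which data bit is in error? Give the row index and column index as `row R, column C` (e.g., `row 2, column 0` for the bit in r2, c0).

Recompute each row's even parity and compare to rp:
  r0: data parity 0, sent rp 1 → mismatch
  r1: data parity 0, sent rp 0 → ok
  r2: data parity 0, sent rp 0 → ok
  r3: data parity 1, sent rp 1 → ok
  r4: data parity 0, sent rp 0 → ok
Recompute each column's even parity and compare to cp:
  c0: data parity 1, sent cp 0 → mismatch
  c1: data parity 0, sent cp 0 → ok
  c2: data parity 0, sent cp 0 → ok
Exactly one row (r0) and one column (c0) fail → the flipped bit is at their intersection.

row 0, column 0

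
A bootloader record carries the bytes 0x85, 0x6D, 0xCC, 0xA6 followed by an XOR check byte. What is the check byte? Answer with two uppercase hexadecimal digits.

XOR the bytes together:
  start with 0x85
  0x85 ⊕ 0x6D = 0xE8
  0xE8 ⊕ 0xCC = 0x24
  0x24 ⊕ 0xA6 = 0x82

82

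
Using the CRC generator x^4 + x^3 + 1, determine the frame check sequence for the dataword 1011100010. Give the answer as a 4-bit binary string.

Append 4 zeros: 10111000100000. Divide by 11001 (XOR where the leading bit is 1):
  pos 0: 10111 XOR 11001 = 01110
  pos 1: 11100 XOR 11001 = 00101
  pos 3: 10100 XOR 11001 = 01101
  pos 4: 11011 XOR 11001 = 00010
  pos 7: 10000 XOR 11001 = 01001
  pos 8: 10010 XOR 11001 = 01011
  pos 9: 10110 XOR 11001 = 01111
Remainder (last 4 bits) = 1111. This is the CRC / FCS.

1111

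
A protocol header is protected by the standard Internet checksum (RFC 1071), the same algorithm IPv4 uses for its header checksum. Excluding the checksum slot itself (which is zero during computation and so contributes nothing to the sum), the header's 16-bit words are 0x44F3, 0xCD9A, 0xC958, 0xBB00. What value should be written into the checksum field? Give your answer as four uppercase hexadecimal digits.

6918

One's-complement addition (fold any carry out of bit 15 back into bit 0):
  0x44F3 + 0xCD9A = 0x1128D → wrap carry → 0x128E
  0x128E + 0xC958 = 0x0DBE6
  0xDBE6 + 0xBB00 = 0x196E6 → wrap carry → 0x96E7
One's-complement sum = 0x96E7.
Checksum = ~0x96E7 & 0xFFFF = 0x6918.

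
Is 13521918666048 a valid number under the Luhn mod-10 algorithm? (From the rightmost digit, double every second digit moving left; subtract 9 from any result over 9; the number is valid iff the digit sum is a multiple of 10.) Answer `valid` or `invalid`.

From the right, keep odd positions and double even positions (subtract 9 from any doubled value over 9):
  doubled (positions 2,4,...): 8 3 3 2 2 1 2 → sum 21
  kept (positions 1,3,...): 8 0 6 8 9 2 3 → sum 36
Total = 57.
57 mod 10 = 7, so the number is invalid.

invalid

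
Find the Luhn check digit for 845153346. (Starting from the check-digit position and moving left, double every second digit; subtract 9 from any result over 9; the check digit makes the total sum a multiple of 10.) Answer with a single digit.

Partial digits right→left: 6 4 3 3 5 1 5 4 8
Double every second digit counting from the check-digit position (so the 1st, 3rd, 5th, ... of the partial from the right).
  doubled (with −9 where >9): 3 6 1 1 7 → sum 18
  kept as-is: 4 3 1 4 → sum 12
Total = 18 + 12 = 30.
Check digit = (10 − (30 mod 10)) mod 10 = 0.

0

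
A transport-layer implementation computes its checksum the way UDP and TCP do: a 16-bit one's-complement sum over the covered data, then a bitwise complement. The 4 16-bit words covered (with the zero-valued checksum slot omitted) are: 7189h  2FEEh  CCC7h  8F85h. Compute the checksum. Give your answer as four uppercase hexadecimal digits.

023B

One's-complement addition (fold any carry out of bit 15 back into bit 0):
  0x7189 + 0x2FEE = 0x0A177
  0xA177 + 0xCCC7 = 0x16E3E → wrap carry → 0x6E3F
  0x6E3F + 0x8F85 = 0x0FDC4
One's-complement sum = 0xFDC4.
Checksum = ~0xFDC4 & 0xFFFF = 0x023B.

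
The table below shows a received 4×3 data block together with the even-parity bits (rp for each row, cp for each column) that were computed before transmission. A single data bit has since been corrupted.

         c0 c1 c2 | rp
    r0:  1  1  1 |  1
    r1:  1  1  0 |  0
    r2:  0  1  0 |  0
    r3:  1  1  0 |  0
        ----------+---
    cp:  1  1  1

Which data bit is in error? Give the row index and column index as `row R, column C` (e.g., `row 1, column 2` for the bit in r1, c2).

Recompute each row's even parity and compare to rp:
  r0: data parity 1, sent rp 1 → ok
  r1: data parity 0, sent rp 0 → ok
  r2: data parity 1, sent rp 0 → mismatch
  r3: data parity 0, sent rp 0 → ok
Recompute each column's even parity and compare to cp:
  c0: data parity 1, sent cp 1 → ok
  c1: data parity 0, sent cp 1 → mismatch
  c2: data parity 1, sent cp 1 → ok
Exactly one row (r2) and one column (c1) fail → the flipped bit is at their intersection.

row 2, column 1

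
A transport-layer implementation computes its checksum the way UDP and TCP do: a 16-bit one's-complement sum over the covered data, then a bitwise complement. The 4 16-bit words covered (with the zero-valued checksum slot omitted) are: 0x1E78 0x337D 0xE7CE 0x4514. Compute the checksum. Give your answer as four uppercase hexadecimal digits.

8127

One's-complement addition (fold any carry out of bit 15 back into bit 0):
  0x1E78 + 0x337D = 0x051F5
  0x51F5 + 0xE7CE = 0x139C3 → wrap carry → 0x39C4
  0x39C4 + 0x4514 = 0x07ED8
One's-complement sum = 0x7ED8.
Checksum = ~0x7ED8 & 0xFFFF = 0x8127.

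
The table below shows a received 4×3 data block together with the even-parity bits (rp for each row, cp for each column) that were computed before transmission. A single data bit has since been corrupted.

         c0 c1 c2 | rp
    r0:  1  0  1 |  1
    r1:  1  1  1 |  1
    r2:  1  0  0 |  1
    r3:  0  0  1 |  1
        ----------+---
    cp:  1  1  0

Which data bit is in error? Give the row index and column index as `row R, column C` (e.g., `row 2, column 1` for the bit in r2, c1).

row 0, column 2

Recompute each row's even parity and compare to rp:
  r0: data parity 0, sent rp 1 → mismatch
  r1: data parity 1, sent rp 1 → ok
  r2: data parity 1, sent rp 1 → ok
  r3: data parity 1, sent rp 1 → ok
Recompute each column's even parity and compare to cp:
  c0: data parity 1, sent cp 1 → ok
  c1: data parity 1, sent cp 1 → ok
  c2: data parity 1, sent cp 0 → mismatch
Exactly one row (r0) and one column (c2) fail → the flipped bit is at their intersection.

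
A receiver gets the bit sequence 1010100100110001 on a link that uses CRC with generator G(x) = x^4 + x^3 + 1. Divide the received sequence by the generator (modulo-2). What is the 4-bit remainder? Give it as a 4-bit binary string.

0111

Modulo-2 division of 1010100100110001 by 11001:
  pos 0: 10101 XOR 11001 = 01100
  pos 1: 11000 XOR 11001 = 00001
  pos 5: 10100 XOR 11001 = 01101
  pos 6: 11011 XOR 11001 = 00010
  pos 9: 10100 XOR 11001 = 01101
  pos 10: 11010 XOR 11001 = 00011
Remainder = 0111 (nonzero — an error is detected).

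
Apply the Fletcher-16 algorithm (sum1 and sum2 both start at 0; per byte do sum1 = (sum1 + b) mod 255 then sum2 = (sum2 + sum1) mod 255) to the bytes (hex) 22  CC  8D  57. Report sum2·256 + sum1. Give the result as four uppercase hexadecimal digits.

61D3

Running sums (mod 255):
  after byte 0 (22): sum1=34, sum2=34
  after byte 1 (CC): sum1=238, sum2=17
  after byte 2 (8D): sum1=124, sum2=141
  after byte 3 (57): sum1=211, sum2=97
Checksum = sum2·256 + sum1 = 97·256 + 211 = 25043 = 0x61D3.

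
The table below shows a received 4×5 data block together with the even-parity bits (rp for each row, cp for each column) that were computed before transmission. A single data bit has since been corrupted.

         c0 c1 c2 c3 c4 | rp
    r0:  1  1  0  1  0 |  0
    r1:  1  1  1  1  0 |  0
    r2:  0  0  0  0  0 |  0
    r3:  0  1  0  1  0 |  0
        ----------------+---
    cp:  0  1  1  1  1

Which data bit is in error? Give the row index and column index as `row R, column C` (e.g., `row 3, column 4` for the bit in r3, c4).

Recompute each row's even parity and compare to rp:
  r0: data parity 1, sent rp 0 → mismatch
  r1: data parity 0, sent rp 0 → ok
  r2: data parity 0, sent rp 0 → ok
  r3: data parity 0, sent rp 0 → ok
Recompute each column's even parity and compare to cp:
  c0: data parity 0, sent cp 0 → ok
  c1: data parity 1, sent cp 1 → ok
  c2: data parity 1, sent cp 1 → ok
  c3: data parity 1, sent cp 1 → ok
  c4: data parity 0, sent cp 1 → mismatch
Exactly one row (r0) and one column (c4) fail → the flipped bit is at their intersection.

row 0, column 4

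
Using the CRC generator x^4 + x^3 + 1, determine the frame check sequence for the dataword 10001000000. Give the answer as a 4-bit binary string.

Append 4 zeros: 100010000000000. Divide by 11001 (XOR where the leading bit is 1):
  pos 0: 10001 XOR 11001 = 01000
  pos 1: 10000 XOR 11001 = 01001
  pos 2: 10010 XOR 11001 = 01011
  pos 3: 10110 XOR 11001 = 01111
  pos 4: 11110 XOR 11001 = 00111
  pos 6: 11100 XOR 11001 = 00101
  pos 8: 10100 XOR 11001 = 01101
  pos 9: 11010 XOR 11001 = 00011
Remainder (last 4 bits) = 0110. This is the CRC / FCS.

0110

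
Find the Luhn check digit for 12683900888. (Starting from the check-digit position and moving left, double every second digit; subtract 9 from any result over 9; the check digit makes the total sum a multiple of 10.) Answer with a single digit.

8

Partial digits right→left: 8 8 8 0 0 9 3 8 6 2 1
Double every second digit counting from the check-digit position (so the 1st, 3rd, 5th, ... of the partial from the right).
  doubled (with −9 where >9): 7 7 0 6 3 2 → sum 25
  kept as-is: 8 0 9 8 2 → sum 27
Total = 25 + 27 = 52.
Check digit = (10 − (52 mod 10)) mod 10 = 8.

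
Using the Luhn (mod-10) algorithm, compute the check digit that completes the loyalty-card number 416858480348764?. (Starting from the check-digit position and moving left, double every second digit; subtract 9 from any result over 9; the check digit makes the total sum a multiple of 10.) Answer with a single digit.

Partial digits right→left: 4 6 7 8 4 3 0 8 4 8 5 8 6 1 4
Double every second digit counting from the check-digit position (so the 1st, 3rd, 5th, ... of the partial from the right).
  doubled (with −9 where >9): 8 5 8 0 8 1 3 8 → sum 41
  kept as-is: 6 8 3 8 8 8 1 → sum 42
Total = 41 + 42 = 83.
Check digit = (10 − (83 mod 10)) mod 10 = 7.

7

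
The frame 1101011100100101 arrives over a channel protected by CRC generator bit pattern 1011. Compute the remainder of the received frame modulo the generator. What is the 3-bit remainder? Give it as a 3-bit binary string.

011

Modulo-2 division of 1101011100100101 by 1011:
  pos 0: 1101 XOR 1011 = 0110
  pos 1: 1100 XOR 1011 = 0111
  pos 2: 1111 XOR 1011 = 0100
  pos 3: 1001 XOR 1011 = 0010
  pos 5: 1010 XOR 1011 = 0001
  pos 8: 1010 XOR 1011 = 0001
  pos 11: 1010 XOR 1011 = 0001
Remainder = 011 (nonzero — an error is detected).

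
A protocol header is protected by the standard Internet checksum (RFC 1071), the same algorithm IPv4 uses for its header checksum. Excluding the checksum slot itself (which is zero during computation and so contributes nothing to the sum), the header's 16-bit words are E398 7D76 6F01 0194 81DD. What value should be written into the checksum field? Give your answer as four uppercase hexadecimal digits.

One's-complement addition (fold any carry out of bit 15 back into bit 0):
  0xE398 + 0x7D76 = 0x1610E → wrap carry → 0x610F
  0x610F + 0x6F01 = 0x0D010
  0xD010 + 0x0194 = 0x0D1A4
  0xD1A4 + 0x81DD = 0x15381 → wrap carry → 0x5382
One's-complement sum = 0x5382.
Checksum = ~0x5382 & 0xFFFF = 0xAC7D.

AC7D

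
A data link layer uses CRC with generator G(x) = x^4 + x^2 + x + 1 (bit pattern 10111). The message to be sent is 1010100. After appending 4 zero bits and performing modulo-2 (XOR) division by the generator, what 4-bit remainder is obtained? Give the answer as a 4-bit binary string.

Append 4 zeros: 10101000000. Divide by 10111 (XOR where the leading bit is 1):
  pos 0: 10101 XOR 10111 = 00010
  pos 3: 10000 XOR 10111 = 00111
  pos 5: 11100 XOR 10111 = 01011
  pos 6: 10110 XOR 10111 = 00001
Remainder (last 4 bits) = 0001. This is the CRC / FCS.

0001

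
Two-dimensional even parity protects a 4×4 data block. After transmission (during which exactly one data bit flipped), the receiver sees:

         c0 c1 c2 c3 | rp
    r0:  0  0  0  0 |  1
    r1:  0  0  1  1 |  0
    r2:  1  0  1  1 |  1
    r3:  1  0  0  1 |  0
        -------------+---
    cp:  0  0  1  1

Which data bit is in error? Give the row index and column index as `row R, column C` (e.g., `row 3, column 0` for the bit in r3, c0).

row 0, column 2

Recompute each row's even parity and compare to rp:
  r0: data parity 0, sent rp 1 → mismatch
  r1: data parity 0, sent rp 0 → ok
  r2: data parity 1, sent rp 1 → ok
  r3: data parity 0, sent rp 0 → ok
Recompute each column's even parity and compare to cp:
  c0: data parity 0, sent cp 0 → ok
  c1: data parity 0, sent cp 0 → ok
  c2: data parity 0, sent cp 1 → mismatch
  c3: data parity 1, sent cp 1 → ok
Exactly one row (r0) and one column (c2) fail → the flipped bit is at their intersection.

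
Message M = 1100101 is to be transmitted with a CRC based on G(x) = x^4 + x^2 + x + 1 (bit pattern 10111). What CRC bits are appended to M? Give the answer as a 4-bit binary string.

Append 4 zeros: 11001010000. Divide by 10111 (XOR where the leading bit is 1):
  pos 0: 11001 XOR 10111 = 01110
  pos 1: 11100 XOR 10111 = 01011
  pos 2: 10111 XOR 10111 = 00000
Remainder (last 4 bits) = 0000. This is the CRC / FCS.

0000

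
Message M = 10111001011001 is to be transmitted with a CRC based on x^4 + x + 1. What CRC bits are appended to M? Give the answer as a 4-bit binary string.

Append 4 zeros: 101110010110010000. Divide by 10011 (XOR where the leading bit is 1):
  pos 0: 10111 XOR 10011 = 00100
  pos 2: 10000 XOR 10011 = 00011
  pos 5: 11101 XOR 10011 = 01110
  pos 6: 11101 XOR 10011 = 01110
  pos 7: 11100 XOR 10011 = 01111
  pos 8: 11110 XOR 10011 = 01101
  pos 9: 11011 XOR 10011 = 01000
  pos 10: 10000 XOR 10011 = 00011
  pos 13: 11000 XOR 10011 = 01011
Remainder (last 4 bits) = 1011. This is the CRC / FCS.

1011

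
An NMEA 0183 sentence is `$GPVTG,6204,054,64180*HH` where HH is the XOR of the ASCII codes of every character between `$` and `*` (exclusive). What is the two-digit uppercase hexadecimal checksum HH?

XOR the ASCII codes of the payload characters:
  'G' = 0x47 → acc = 0x47
  'P' = 0x50 → acc = 0x17
  'V' = 0x56 → acc = 0x41
  'T' = 0x54 → acc = 0x15
  'G' = 0x47 → acc = 0x52
  ',' = 0x2C → acc = 0x7E
  '6' = 0x36 → acc = 0x48
  '2' = 0x32 → acc = 0x7A
  '0' = 0x30 → acc = 0x4A
  '4' = 0x34 → acc = 0x7E
  ',' = 0x2C → acc = 0x52
  '0' = 0x30 → acc = 0x62
  '5' = 0x35 → acc = 0x57
  '4' = 0x34 → acc = 0x63
  ',' = 0x2C → acc = 0x4F
  '6' = 0x36 → acc = 0x79
  '4' = 0x34 → acc = 0x4D
  '1' = 0x31 → acc = 0x7C
  '8' = 0x38 → acc = 0x44
  '0' = 0x30 → acc = 0x74
Checksum = 0x74.

74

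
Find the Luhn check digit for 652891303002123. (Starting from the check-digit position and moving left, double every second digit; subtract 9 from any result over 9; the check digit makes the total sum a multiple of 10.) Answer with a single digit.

6

Partial digits right→left: 3 2 1 2 0 0 3 0 3 1 9 8 2 5 6
Double every second digit counting from the check-digit position (so the 1st, 3rd, 5th, ... of the partial from the right).
  doubled (with −9 where >9): 6 2 0 6 6 9 4 3 → sum 36
  kept as-is: 2 2 0 0 1 8 5 → sum 18
Total = 36 + 18 = 54.
Check digit = (10 − (54 mod 10)) mod 10 = 6.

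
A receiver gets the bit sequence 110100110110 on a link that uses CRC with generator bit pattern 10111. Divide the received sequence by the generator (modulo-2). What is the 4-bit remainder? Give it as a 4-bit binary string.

Modulo-2 division of 110100110110 by 10111:
  pos 0: 11010 XOR 10111 = 01101
  pos 1: 11010 XOR 10111 = 01101
  pos 2: 11011 XOR 10111 = 01100
  pos 3: 11001 XOR 10111 = 01110
  pos 4: 11100 XOR 10111 = 01011
  pos 5: 10111 XOR 10111 = 00000
Remainder = 0010 (nonzero — an error is detected).

0010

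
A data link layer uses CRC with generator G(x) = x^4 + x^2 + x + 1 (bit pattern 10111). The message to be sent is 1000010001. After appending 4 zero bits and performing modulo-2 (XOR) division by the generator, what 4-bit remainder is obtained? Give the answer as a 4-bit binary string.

Append 4 zeros: 10000100010000. Divide by 10111 (XOR where the leading bit is 1):
  pos 0: 10000 XOR 10111 = 00111
  pos 2: 11110 XOR 10111 = 01001
  pos 3: 10010 XOR 10111 = 00101
  pos 5: 10101 XOR 10111 = 00010
  pos 8: 10000 XOR 10111 = 00111
Remainder (last 4 bits) = 1110. This is the CRC / FCS.

1110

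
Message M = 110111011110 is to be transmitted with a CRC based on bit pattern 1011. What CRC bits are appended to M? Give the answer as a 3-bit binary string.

Append 3 zeros: 110111011110000. Divide by 1011 (XOR where the leading bit is 1):
  pos 0: 1101 XOR 1011 = 0110
  pos 1: 1101 XOR 1011 = 0110
  pos 2: 1101 XOR 1011 = 0110
  pos 3: 1100 XOR 1011 = 0111
  pos 4: 1111 XOR 1011 = 0100
  pos 5: 1001 XOR 1011 = 0010
  pos 7: 1011 XOR 1011 = 0000
Remainder (last 3 bits) = 000. This is the CRC / FCS.

000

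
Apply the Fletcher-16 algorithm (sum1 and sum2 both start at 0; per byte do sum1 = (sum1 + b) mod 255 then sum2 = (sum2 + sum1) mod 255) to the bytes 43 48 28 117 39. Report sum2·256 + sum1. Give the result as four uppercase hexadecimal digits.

Running sums (mod 255):
  after byte 0 (43): sum1=43, sum2=43
  after byte 1 (48): sum1=91, sum2=134
  after byte 2 (28): sum1=119, sum2=253
  after byte 3 (117): sum1=236, sum2=234
  after byte 4 (39): sum1=20, sum2=254
Checksum = sum2·256 + sum1 = 254·256 + 20 = 65044 = 0xFE14.

FE14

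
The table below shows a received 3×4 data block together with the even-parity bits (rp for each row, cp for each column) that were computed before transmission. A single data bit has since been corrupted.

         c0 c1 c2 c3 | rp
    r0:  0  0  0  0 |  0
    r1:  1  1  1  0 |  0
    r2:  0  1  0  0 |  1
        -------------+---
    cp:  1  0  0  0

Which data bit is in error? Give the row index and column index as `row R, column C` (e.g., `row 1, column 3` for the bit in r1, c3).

Recompute each row's even parity and compare to rp:
  r0: data parity 0, sent rp 0 → ok
  r1: data parity 1, sent rp 0 → mismatch
  r2: data parity 1, sent rp 1 → ok
Recompute each column's even parity and compare to cp:
  c0: data parity 1, sent cp 1 → ok
  c1: data parity 0, sent cp 0 → ok
  c2: data parity 1, sent cp 0 → mismatch
  c3: data parity 0, sent cp 0 → ok
Exactly one row (r1) and one column (c2) fail → the flipped bit is at their intersection.

row 1, column 2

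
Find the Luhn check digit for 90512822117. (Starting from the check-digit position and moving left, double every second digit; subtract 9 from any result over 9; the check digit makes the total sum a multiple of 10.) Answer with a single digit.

3

Partial digits right→left: 7 1 1 2 2 8 2 1 5 0 9
Double every second digit counting from the check-digit position (so the 1st, 3rd, 5th, ... of the partial from the right).
  doubled (with −9 where >9): 5 2 4 4 1 9 → sum 25
  kept as-is: 1 2 8 1 0 → sum 12
Total = 25 + 12 = 37.
Check digit = (10 − (37 mod 10)) mod 10 = 3.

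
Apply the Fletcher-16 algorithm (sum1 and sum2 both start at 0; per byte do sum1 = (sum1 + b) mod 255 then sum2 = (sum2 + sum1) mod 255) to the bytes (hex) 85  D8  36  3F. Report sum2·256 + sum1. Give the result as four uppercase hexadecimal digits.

4CD3

Running sums (mod 255):
  after byte 0 (85): sum1=133, sum2=133
  after byte 1 (D8): sum1=94, sum2=227
  after byte 2 (36): sum1=148, sum2=120
  after byte 3 (3F): sum1=211, sum2=76
Checksum = sum2·256 + sum1 = 76·256 + 211 = 19667 = 0x4CD3.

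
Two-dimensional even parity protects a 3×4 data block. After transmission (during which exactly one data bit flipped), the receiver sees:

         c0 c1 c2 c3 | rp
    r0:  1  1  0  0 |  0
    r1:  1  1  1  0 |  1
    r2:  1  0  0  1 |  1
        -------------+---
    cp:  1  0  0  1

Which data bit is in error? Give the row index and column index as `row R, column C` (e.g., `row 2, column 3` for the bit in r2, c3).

row 2, column 2

Recompute each row's even parity and compare to rp:
  r0: data parity 0, sent rp 0 → ok
  r1: data parity 1, sent rp 1 → ok
  r2: data parity 0, sent rp 1 → mismatch
Recompute each column's even parity and compare to cp:
  c0: data parity 1, sent cp 1 → ok
  c1: data parity 0, sent cp 0 → ok
  c2: data parity 1, sent cp 0 → mismatch
  c3: data parity 1, sent cp 1 → ok
Exactly one row (r2) and one column (c2) fail → the flipped bit is at their intersection.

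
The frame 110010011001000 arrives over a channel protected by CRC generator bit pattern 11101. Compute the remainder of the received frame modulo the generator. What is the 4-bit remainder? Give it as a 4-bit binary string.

Modulo-2 division of 110010011001000 by 11101:
  pos 0: 11001 XOR 11101 = 00100
  pos 2: 10000 XOR 11101 = 01101
  pos 3: 11011 XOR 11101 = 00110
  pos 5: 11010 XOR 11101 = 00111
  pos 7: 11101 XOR 11101 = 00000
Remainder = 0000 (zero — the frame passes the CRC check).

0000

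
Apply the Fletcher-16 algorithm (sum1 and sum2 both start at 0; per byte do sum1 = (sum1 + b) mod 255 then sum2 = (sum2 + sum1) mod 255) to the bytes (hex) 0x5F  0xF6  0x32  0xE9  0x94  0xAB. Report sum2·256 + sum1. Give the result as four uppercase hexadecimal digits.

Running sums (mod 255):
  after byte 0 (0x5F): sum1=95, sum2=95
  after byte 1 (0xF6): sum1=86, sum2=181
  after byte 2 (0x32): sum1=136, sum2=62
  after byte 3 (0xE9): sum1=114, sum2=176
  after byte 4 (0x94): sum1=7, sum2=183
  after byte 5 (0xAB): sum1=178, sum2=106
Checksum = sum2·256 + sum1 = 106·256 + 178 = 27314 = 0x6AB2.

6AB2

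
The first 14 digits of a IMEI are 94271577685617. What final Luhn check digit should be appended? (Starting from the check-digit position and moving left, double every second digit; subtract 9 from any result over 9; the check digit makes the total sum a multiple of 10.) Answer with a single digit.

Partial digits right→left: 7 1 6 5 8 6 7 7 5 1 7 2 4 9
Double every second digit counting from the check-digit position (so the 1st, 3rd, 5th, ... of the partial from the right).
  doubled (with −9 where >9): 5 3 7 5 1 5 8 → sum 34
  kept as-is: 1 5 6 7 1 2 9 → sum 31
Total = 34 + 31 = 65.
Check digit = (10 − (65 mod 10)) mod 10 = 5.

5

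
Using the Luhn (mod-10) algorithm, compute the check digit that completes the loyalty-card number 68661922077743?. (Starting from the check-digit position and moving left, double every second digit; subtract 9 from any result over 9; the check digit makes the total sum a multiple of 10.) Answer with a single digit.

Partial digits right→left: 3 4 7 7 7 0 2 2 9 1 6 6 8 6
Double every second digit counting from the check-digit position (so the 1st, 3rd, 5th, ... of the partial from the right).
  doubled (with −9 where >9): 6 5 5 4 9 3 7 → sum 39
  kept as-is: 4 7 0 2 1 6 6 → sum 26
Total = 39 + 26 = 65.
Check digit = (10 − (65 mod 10)) mod 10 = 5.

5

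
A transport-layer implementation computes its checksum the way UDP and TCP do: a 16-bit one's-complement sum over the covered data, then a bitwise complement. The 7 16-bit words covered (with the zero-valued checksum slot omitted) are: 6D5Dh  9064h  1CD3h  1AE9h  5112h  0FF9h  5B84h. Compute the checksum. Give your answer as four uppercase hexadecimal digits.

0DF2

One's-complement addition (fold any carry out of bit 15 back into bit 0):
  0x6D5D + 0x9064 = 0x0FDC1
  0xFDC1 + 0x1CD3 = 0x11A94 → wrap carry → 0x1A95
  0x1A95 + 0x1AE9 = 0x0357E
  0x357E + 0x5112 = 0x08690
  0x8690 + 0x0FF9 = 0x09689
  0x9689 + 0x5B84 = 0x0F20D
One's-complement sum = 0xF20D.
Checksum = ~0xF20D & 0xFFFF = 0x0DF2.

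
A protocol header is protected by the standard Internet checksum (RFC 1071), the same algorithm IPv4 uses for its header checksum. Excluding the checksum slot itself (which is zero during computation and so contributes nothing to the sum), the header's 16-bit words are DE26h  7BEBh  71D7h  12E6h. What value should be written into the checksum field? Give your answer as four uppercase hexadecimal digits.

2130

One's-complement addition (fold any carry out of bit 15 back into bit 0):
  0xDE26 + 0x7BEB = 0x15A11 → wrap carry → 0x5A12
  0x5A12 + 0x71D7 = 0x0CBE9
  0xCBE9 + 0x12E6 = 0x0DECF
One's-complement sum = 0xDECF.
Checksum = ~0xDECF & 0xFFFF = 0x2130.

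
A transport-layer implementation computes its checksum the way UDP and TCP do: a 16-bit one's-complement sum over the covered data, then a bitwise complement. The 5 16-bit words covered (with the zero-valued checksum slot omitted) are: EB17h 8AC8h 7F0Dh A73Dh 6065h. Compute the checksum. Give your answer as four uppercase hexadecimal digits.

036F

One's-complement addition (fold any carry out of bit 15 back into bit 0):
  0xEB17 + 0x8AC8 = 0x175DF → wrap carry → 0x75E0
  0x75E0 + 0x7F0D = 0x0F4ED
  0xF4ED + 0xA73D = 0x19C2A → wrap carry → 0x9C2B
  0x9C2B + 0x6065 = 0x0FC90
One's-complement sum = 0xFC90.
Checksum = ~0xFC90 & 0xFFFF = 0x036F.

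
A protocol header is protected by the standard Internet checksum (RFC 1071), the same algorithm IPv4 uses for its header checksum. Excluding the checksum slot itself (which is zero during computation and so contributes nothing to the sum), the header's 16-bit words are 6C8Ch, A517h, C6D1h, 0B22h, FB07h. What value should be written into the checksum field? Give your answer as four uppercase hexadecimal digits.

2160

One's-complement addition (fold any carry out of bit 15 back into bit 0):
  0x6C8C + 0xA517 = 0x111A3 → wrap carry → 0x11A4
  0x11A4 + 0xC6D1 = 0x0D875
  0xD875 + 0x0B22 = 0x0E397
  0xE397 + 0xFB07 = 0x1DE9E → wrap carry → 0xDE9F
One's-complement sum = 0xDE9F.
Checksum = ~0xDE9F & 0xFFFF = 0x2160.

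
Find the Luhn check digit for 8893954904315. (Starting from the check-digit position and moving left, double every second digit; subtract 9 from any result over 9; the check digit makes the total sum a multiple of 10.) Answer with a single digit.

0

Partial digits right→left: 5 1 3 4 0 9 4 5 9 3 9 8 8
Double every second digit counting from the check-digit position (so the 1st, 3rd, 5th, ... of the partial from the right).
  doubled (with −9 where >9): 1 6 0 8 9 9 7 → sum 40
  kept as-is: 1 4 9 5 3 8 → sum 30
Total = 40 + 30 = 70.
Check digit = (10 − (70 mod 10)) mod 10 = 0.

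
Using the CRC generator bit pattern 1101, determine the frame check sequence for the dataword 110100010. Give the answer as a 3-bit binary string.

Append 3 zeros: 110100010000. Divide by 1101 (XOR where the leading bit is 1):
  pos 0: 1101 XOR 1101 = 0000
  pos 7: 1000 XOR 1101 = 0101
  pos 8: 1010 XOR 1101 = 0111
Remainder (last 3 bits) = 111. This is the CRC / FCS.

111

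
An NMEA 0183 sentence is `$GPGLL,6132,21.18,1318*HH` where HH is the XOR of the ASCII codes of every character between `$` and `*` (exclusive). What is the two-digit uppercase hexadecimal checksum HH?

55

XOR the ASCII codes of the payload characters:
  'G' = 0x47 → acc = 0x47
  'P' = 0x50 → acc = 0x17
  'G' = 0x47 → acc = 0x50
  'L' = 0x4C → acc = 0x1C
  'L' = 0x4C → acc = 0x50
  ',' = 0x2C → acc = 0x7C
  '6' = 0x36 → acc = 0x4A
  '1' = 0x31 → acc = 0x7B
  '3' = 0x33 → acc = 0x48
  '2' = 0x32 → acc = 0x7A
  ',' = 0x2C → acc = 0x56
  '2' = 0x32 → acc = 0x64
  '1' = 0x31 → acc = 0x55
  '.' = 0x2E → acc = 0x7B
  '1' = 0x31 → acc = 0x4A
  '8' = 0x38 → acc = 0x72
  ',' = 0x2C → acc = 0x5E
  '1' = 0x31 → acc = 0x6F
  '3' = 0x33 → acc = 0x5C
  '1' = 0x31 → acc = 0x6D
  '8' = 0x38 → acc = 0x55
Checksum = 0x55.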